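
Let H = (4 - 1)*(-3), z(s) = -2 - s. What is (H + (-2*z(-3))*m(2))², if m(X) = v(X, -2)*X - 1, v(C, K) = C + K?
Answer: 49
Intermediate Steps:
m(X) = -1 + X*(-2 + X) (m(X) = (X - 2)*X - 1 = (-2 + X)*X - 1 = X*(-2 + X) - 1 = -1 + X*(-2 + X))
H = -9 (H = 3*(-3) = -9)
(H + (-2*z(-3))*m(2))² = (-9 + (-2*(-2 - 1*(-3)))*(-1 + 2*(-2 + 2)))² = (-9 + (-2*(-2 + 3))*(-1 + 2*0))² = (-9 + (-2*1)*(-1 + 0))² = (-9 - 2*(-1))² = (-9 + 2)² = (-7)² = 49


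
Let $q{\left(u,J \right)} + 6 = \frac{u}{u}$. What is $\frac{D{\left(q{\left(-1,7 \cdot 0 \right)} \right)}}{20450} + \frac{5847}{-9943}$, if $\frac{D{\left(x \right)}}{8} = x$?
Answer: $- \frac{11996887}{20333435} \approx -0.59001$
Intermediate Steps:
$q{\left(u,J \right)} = -5$ ($q{\left(u,J \right)} = -6 + \frac{u}{u} = -6 + 1 = -5$)
$D{\left(x \right)} = 8 x$
$\frac{D{\left(q{\left(-1,7 \cdot 0 \right)} \right)}}{20450} + \frac{5847}{-9943} = \frac{8 \left(-5\right)}{20450} + \frac{5847}{-9943} = \left(-40\right) \frac{1}{20450} + 5847 \left(- \frac{1}{9943}\right) = - \frac{4}{2045} - \frac{5847}{9943} = - \frac{11996887}{20333435}$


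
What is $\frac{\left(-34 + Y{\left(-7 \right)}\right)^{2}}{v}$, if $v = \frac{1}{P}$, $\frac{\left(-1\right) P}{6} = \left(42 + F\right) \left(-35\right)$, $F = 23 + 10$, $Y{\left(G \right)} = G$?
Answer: $26475750$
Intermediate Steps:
$F = 33$
$P = 15750$ ($P = - 6 \left(42 + 33\right) \left(-35\right) = - 6 \cdot 75 \left(-35\right) = \left(-6\right) \left(-2625\right) = 15750$)
$v = \frac{1}{15750} \approx 6.3492 \cdot 10^{-5}$
$\frac{\left(-34 + Y{\left(-7 \right)}\right)^{2}}{v} = \left(-34 - 7\right)^{2} \frac{1}{\frac{1}{15750}} = \left(-41\right)^{2} \cdot 15750 = 1681 \cdot 15750 = 26475750$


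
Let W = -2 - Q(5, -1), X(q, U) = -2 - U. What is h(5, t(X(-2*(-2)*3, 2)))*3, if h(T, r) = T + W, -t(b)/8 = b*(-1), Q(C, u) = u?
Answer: 12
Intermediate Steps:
t(b) = 8*b (t(b) = -8*b*(-1) = -(-8)*b = 8*b)
W = -1 (W = -2 - 1*(-1) = -2 + 1 = -1)
h(T, r) = -1 + T (h(T, r) = T - 1 = -1 + T)
h(5, t(X(-2*(-2)*3, 2)))*3 = (-1 + 5)*3 = 4*3 = 12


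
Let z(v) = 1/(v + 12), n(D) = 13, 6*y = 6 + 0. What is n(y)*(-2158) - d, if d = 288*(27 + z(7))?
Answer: -681058/19 ≈ -35845.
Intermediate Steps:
y = 1 (y = (6 + 0)/6 = (⅙)*6 = 1)
z(v) = 1/(12 + v)
d = 148032/19 (d = 288*(27 + 1/(12 + 7)) = 288*(27 + 1/19) = 288*(514/19) = 148032/19 ≈ 7791.2)
n(y)*(-2158) - d = 13*(-2158) - 1*148032/19 = -28054 - 148032/19 = -681058/19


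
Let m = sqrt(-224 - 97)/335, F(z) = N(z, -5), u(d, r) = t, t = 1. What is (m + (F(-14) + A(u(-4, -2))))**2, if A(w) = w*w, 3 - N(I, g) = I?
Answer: (6030 + I*sqrt(321))**2/112225 ≈ 324.0 + 1.9254*I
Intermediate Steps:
u(d, r) = 1
N(I, g) = 3 - I
F(z) = 3 - z
A(w) = w**2
m = I*sqrt(321)/335 (m = sqrt(-321)*(1/335) = (I*sqrt(321))*(1/335) = I*sqrt(321)/335 ≈ 0.053482*I)
(m + (F(-14) + A(u(-4, -2))))**2 = (I*sqrt(321)/335 + ((3 - 1*(-14)) + 1**2))**2 = (I*sqrt(321)/335 + ((3 + 14) + 1))**2 = (I*sqrt(321)/335 + (17 + 1))**2 = (I*sqrt(321)/335 + 18)**2 = (18 + I*sqrt(321)/335)**2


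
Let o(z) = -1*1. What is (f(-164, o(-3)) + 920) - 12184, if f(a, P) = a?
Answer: -11428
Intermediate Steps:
o(z) = -1
(f(-164, o(-3)) + 920) - 12184 = (-164 + 920) - 12184 = 756 - 12184 = -11428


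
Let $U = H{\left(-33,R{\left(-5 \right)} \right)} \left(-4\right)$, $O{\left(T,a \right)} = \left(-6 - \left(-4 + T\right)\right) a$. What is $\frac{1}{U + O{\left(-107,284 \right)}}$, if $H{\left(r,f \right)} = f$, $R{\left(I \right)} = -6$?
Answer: $\frac{1}{29844} \approx 3.3508 \cdot 10^{-5}$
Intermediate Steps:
$O{\left(T,a \right)} = a \left(-2 - T\right)$ ($O{\left(T,a \right)} = \left(-2 - T\right) a = a \left(-2 - T\right)$)
$U = 24$ ($U = \left(-6\right) \left(-4\right) = 24$)
$\frac{1}{U + O{\left(-107,284 \right)}} = \frac{1}{24 - 284 \left(2 - 107\right)} = \frac{1}{24 - 284 \left(-105\right)} = \frac{1}{24 + 29820} = \frac{1}{29844}$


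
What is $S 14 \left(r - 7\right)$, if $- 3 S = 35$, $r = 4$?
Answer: $490$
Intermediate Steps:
$S = - \frac{35}{3}$ ($S = \left(- \frac{1}{3}\right) 35 = - \frac{35}{3} \approx -11.667$)
$S 14 \left(r - 7\right) = - \frac{35 \cdot 14 \left(4 - 7\right)}{3} = - \frac{35 \cdot 14 \left(-3\right)}{3} = \left(- \frac{35}{3}\right) \left(-42\right) = 490$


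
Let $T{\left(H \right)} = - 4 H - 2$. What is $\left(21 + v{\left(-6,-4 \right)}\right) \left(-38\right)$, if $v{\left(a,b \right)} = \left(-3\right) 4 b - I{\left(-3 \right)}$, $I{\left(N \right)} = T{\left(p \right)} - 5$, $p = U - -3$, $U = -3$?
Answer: $-2888$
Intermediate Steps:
$p = 0$ ($p = -3 - -3 = -3 + 3 = 0$)
$T{\left(H \right)} = -2 - 4 H$
$I{\left(N \right)} = -7$ ($I{\left(N \right)} = \left(-2 - 0\right) - 5 = \left(-2 + 0\right) - 5 = -2 - 5 = -7$)
$v{\left(a,b \right)} = 7 - 12 b$ ($v{\left(a,b \right)} = \left(-3\right) 4 b - -7 = - 12 b + 7 = 7 - 12 b$)
$\left(21 + v{\left(-6,-4 \right)}\right) \left(-38\right) = \left(21 + \left(7 - -48\right)\right) \left(-38\right) = \left(21 + \left(7 + 48\right)\right) \left(-38\right) = \left(21 + 55\right) \left(-38\right) = 76 \left(-38\right) = -2888$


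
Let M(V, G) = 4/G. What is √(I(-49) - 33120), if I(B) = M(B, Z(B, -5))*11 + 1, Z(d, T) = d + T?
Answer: I*√2682705/9 ≈ 181.99*I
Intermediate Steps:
Z(d, T) = T + d
I(B) = 1 + 44/(-5 + B) (I(B) = (4/(-5 + B))*11 + 1 = 44/(-5 + B) + 1 = 1 + 44/(-5 + B))
√(I(-49) - 33120) = √((39 - 49)/(-5 - 49) - 33120) = √(-10/(-54) - 33120) = √(-1/54*(-10) - 33120) = √(5/27 - 33120) = √(-894235/27) = I*√2682705/9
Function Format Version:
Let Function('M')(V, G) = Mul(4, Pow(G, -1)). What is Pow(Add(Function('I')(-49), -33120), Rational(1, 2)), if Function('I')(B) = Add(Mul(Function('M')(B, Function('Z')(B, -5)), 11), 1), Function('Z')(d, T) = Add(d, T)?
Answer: Mul(Rational(1, 9), I, Pow(2682705, Rational(1, 2))) ≈ Mul(181.99, I)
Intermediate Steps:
Function('Z')(d, T) = Add(T, d)
Function('I')(B) = Add(1, Mul(44, Pow(Add(-5, B), -1))) (Function('I')(B) = Add(Mul(Mul(4, Pow(Add(-5, B), -1)), 11), 1) = Add(Mul(44, Pow(Add(-5, B), -1)), 1) = Add(1, Mul(44, Pow(Add(-5, B), -1))))
Pow(Add(Function('I')(-49), -33120), Rational(1, 2)) = Pow(Add(Mul(Pow(Add(-5, -49), -1), Add(39, -49)), -33120), Rational(1, 2)) = Pow(Add(Mul(Pow(-54, -1), -10), -33120), Rational(1, 2)) = Pow(Add(Mul(Rational(-1, 54), -10), -33120), Rational(1, 2)) = Pow(Add(Rational(5, 27), -33120), Rational(1, 2)) = Pow(Rational(-894235, 27), Rational(1, 2)) = Mul(Rational(1, 9), I, Pow(2682705, Rational(1, 2)))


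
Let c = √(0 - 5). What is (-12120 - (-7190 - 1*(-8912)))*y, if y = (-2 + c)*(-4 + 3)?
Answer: -27684 + 13842*I*√5 ≈ -27684.0 + 30952.0*I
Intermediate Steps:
c = I*√5 (c = √(-5) = I*√5 ≈ 2.2361*I)
y = 2 - I*√5 (y = (-2 + I*√5)*(-4 + 3) = (-2 + I*√5)*(-1) = 2 - I*√5 ≈ 2.0 - 2.2361*I)
(-12120 - (-7190 - 1*(-8912)))*y = (-12120 - (-7190 - 1*(-8912)))*(2 - I*√5) = (-12120 - (-7190 + 8912))*(2 - I*√5) = (-12120 - 1*1722)*(2 - I*√5) = (-12120 - 1722)*(2 - I*√5) = -13842*(2 - I*√5) = -27684 + 13842*I*√5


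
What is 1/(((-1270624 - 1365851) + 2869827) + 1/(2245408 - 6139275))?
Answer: 3893867/908641652183 ≈ 4.2854e-6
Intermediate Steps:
1/(((-1270624 - 1365851) + 2869827) + 1/(2245408 - 6139275)) = 1/((-2636475 + 2869827) + 1/(-3893867)) = 1/(233352 - 1/3893867) = 1/(908641652183/3893867) = 3893867/908641652183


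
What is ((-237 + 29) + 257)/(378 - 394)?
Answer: -49/16 ≈ -3.0625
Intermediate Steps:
((-237 + 29) + 257)/(378 - 394) = (-208 + 257)/(-16) = 49*(-1/16) = -49/16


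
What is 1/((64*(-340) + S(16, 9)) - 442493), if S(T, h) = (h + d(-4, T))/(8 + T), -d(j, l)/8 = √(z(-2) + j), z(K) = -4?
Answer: -267409512/124145567896481 + 384*I*√2/124145567896481 ≈ -2.154e-6 + 4.3744e-12*I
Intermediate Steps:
d(j, l) = -8*√(-4 + j)
S(T, h) = (h - 16*I*√2)/(8 + T) (S(T, h) = (h - 8*√(-4 - 4))/(8 + T) = (h - 16*I*√2)/(8 + T))
1/((64*(-340) + S(16, 9)) - 442493) = 1/((64*(-340) + (9 - 16*I*√2)/(8 + 16)) - 442493) = 1/((-21760 + (9 - 16*I*√2)/24) - 442493) = 1/((-21760 + (3/8 - 2*I*√2/3)) - 442493) = 1/((-174077/8 - 2*I*√2/3) - 442493) = 1/(-3714021/8 - 2*I*√2/3)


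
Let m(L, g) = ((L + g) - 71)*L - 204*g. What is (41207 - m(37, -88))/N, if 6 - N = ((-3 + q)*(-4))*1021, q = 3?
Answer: 27769/6 ≈ 4628.2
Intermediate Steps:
m(L, g) = -204*g + L*(-71 + L + g) (m(L, g) = (-71 + L + g)*L - 204*g = L*(-71 + L + g) - 204*g = -204*g + L*(-71 + L + g))
N = 6 (N = 6 - (-3 + 3)*(-4)*1021 = 6 - 0*(-4)*1021 = 6 - 0*1021 = 6 - 1*0 = 6 + 0 = 6)
(41207 - m(37, -88))/N = (41207 - (37² - 204*(-88) - 71*37 + 37*(-88)))/6 = (41207 - (1369 + 17952 - 2627 - 3256))*(⅙) = (41207 - 1*13438)*(⅙) = (41207 - 13438)*(⅙) = 27769*(⅙) = 27769/6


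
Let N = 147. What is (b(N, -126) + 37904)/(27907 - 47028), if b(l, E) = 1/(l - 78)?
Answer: -2615377/1319349 ≈ -1.9823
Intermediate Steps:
b(l, E) = 1/(-78 + l)
(b(N, -126) + 37904)/(27907 - 47028) = (1/(-78 + 147) + 37904)/(27907 - 47028) = (1/69 + 37904)/(-19121) = (1/69 + 37904)*(-1/19121) = (2615377/69)*(-1/19121) = -2615377/1319349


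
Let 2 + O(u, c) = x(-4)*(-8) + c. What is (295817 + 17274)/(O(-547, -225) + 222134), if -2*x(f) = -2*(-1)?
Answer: 313091/221915 ≈ 1.4109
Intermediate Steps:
x(f) = -1 (x(f) = -(-1)*(-1) = -½*2 = -1)
O(u, c) = 6 + c (O(u, c) = -2 + (-1*(-8) + c) = -2 + (8 + c) = 6 + c)
(295817 + 17274)/(O(-547, -225) + 222134) = (295817 + 17274)/((6 - 225) + 222134) = 313091/(-219 + 222134) = 313091/221915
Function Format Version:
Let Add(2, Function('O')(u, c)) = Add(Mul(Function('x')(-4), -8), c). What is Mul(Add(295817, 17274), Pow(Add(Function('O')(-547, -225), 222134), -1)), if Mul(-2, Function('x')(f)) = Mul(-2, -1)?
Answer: Rational(313091, 221915) ≈ 1.4109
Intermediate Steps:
Function('x')(f) = -1 (Function('x')(f) = Mul(Rational(-1, 2), Mul(-2, -1)) = Mul(Rational(-1, 2), 2) = -1)
Function('O')(u, c) = Add(6, c) (Function('O')(u, c) = Add(-2, Add(Mul(-1, -8), c)) = Add(-2, Add(8, c)) = Add(6, c))
Mul(Add(295817, 17274), Pow(Add(Function('O')(-547, -225), 222134), -1)) = Mul(Add(295817, 17274), Pow(Add(Add(6, -225), 222134), -1)) = Mul(313091, Pow(Add(-219, 222134), -1)) = Mul(313091, Pow(221915, -1)) = Mul(313091, Rational(1, 221915)) = Rational(313091, 221915)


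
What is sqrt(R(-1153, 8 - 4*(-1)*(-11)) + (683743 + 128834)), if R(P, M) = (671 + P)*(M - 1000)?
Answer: sqrt(1311929) ≈ 1145.4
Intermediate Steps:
R(P, M) = (-1000 + M)*(671 + P) (R(P, M) = (671 + P)*(-1000 + M) = (-1000 + M)*(671 + P))
sqrt(R(-1153, 8 - 4*(-1)*(-11)) + (683743 + 128834)) = sqrt((-671000 - 1000*(-1153) + 671*(8 - 4*(-1)*(-11)) + (8 - 4*(-1)*(-11))*(-1153)) + (683743 + 128834)) = sqrt((-671000 + 1153000 + 671*(8 + 4*(-11)) + (8 + 4*(-11))*(-1153)) + 812577) = sqrt((-671000 + 1153000 + 671*(8 - 44) + (8 - 44)*(-1153)) + 812577) = sqrt((-671000 + 1153000 + 671*(-36) - 36*(-1153)) + 812577) = sqrt((-671000 + 1153000 - 24156 + 41508) + 812577) = sqrt(499352 + 812577) = sqrt(1311929)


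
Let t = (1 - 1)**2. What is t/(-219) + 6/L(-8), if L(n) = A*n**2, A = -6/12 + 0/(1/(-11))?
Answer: -3/16 ≈ -0.18750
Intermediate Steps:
t = 0 (t = 0**2 = 0)
A = -1/2 (A = -6*1/12 + 0/(-1/11) = -1/2 + 0*(-11) = -1/2 + 0 = -1/2 ≈ -0.50000)
L(n) = -n**2/2
t/(-219) + 6/L(-8) = 0/(-219) + 6/((-1/2*(-8)**2)) = 0*(-1/219) + 6/((-1/2*64)) = 0 + 6/(-32) = 0 + 6*(-1/32) = 0 - 3/16 = -3/16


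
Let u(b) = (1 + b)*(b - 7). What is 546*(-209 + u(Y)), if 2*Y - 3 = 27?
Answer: -44226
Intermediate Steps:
Y = 15 (Y = 3/2 + (½)*27 = 3/2 + 27/2 = 15)
u(b) = (1 + b)*(-7 + b)
546*(-209 + u(Y)) = 546*(-209 + (-7 + 15² - 6*15)) = 546*(-209 + (-7 + 225 - 90)) = 546*(-209 + 128) = 546*(-81) = -44226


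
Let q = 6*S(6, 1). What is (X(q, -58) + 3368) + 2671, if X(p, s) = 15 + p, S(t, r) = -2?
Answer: 6042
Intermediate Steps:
q = -12 (q = 6*(-2) = -12)
(X(q, -58) + 3368) + 2671 = ((15 - 12) + 3368) + 2671 = (3 + 3368) + 2671 = 3371 + 2671 = 6042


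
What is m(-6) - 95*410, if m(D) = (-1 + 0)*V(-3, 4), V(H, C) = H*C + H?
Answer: -38935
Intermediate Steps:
V(H, C) = H + C*H (V(H, C) = C*H + H = H + C*H)
m(D) = 15 (m(D) = (-1 + 0)*(-3*(1 + 4)) = -(-3)*5 = -1*(-15) = 15)
m(-6) - 95*410 = 15 - 95*410 = 15 - 38950 = -38935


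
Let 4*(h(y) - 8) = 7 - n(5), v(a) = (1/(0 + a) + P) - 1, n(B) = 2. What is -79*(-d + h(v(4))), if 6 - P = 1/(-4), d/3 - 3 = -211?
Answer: -200107/4 ≈ -50027.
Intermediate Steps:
d = -624 (d = 9 + 3*(-211) = 9 - 633 = -624)
P = 25/4 (P = 6 - 1/(-4) = 6 - 1*(-¼) = 6 + ¼ = 25/4 ≈ 6.2500)
v(a) = 21/4 + 1/a (v(a) = (1/(0 + a) + 25/4) - 1 = (1/a + 25/4) - 1 = (25/4 + 1/a) - 1 = 21/4 + 1/a)
h(y) = 37/4 (h(y) = 8 + (7 - 1*2)/4 = 8 + (7 - 2)/4 = 8 + (¼)*5 = 8 + 5/4 = 37/4)
-79*(-d + h(v(4))) = -79*(-1*(-624) + 37/4) = -79*(624 + 37/4) = -79*2533/4 = -200107/4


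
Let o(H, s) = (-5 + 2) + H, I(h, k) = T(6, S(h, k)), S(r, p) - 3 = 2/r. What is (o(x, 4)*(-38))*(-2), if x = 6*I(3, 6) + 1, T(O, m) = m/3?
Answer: 1216/3 ≈ 405.33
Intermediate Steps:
S(r, p) = 3 + 2/r
T(O, m) = m/3 (T(O, m) = m*(⅓) = m/3)
I(h, k) = 1 + 2/(3*h) (I(h, k) = (3 + 2/h)/3 = 1 + 2/(3*h))
x = 25/3 (x = 6*((⅔ + 3)/3) + 1 = 6*((⅓)*(11/3)) + 1 = 6*(11/9) + 1 = 22/3 + 1 = 25/3 ≈ 8.3333)
o(H, s) = -3 + H
(o(x, 4)*(-38))*(-2) = ((-3 + 25/3)*(-38))*(-2) = ((16/3)*(-38))*(-2) = -608/3*(-2) = 1216/3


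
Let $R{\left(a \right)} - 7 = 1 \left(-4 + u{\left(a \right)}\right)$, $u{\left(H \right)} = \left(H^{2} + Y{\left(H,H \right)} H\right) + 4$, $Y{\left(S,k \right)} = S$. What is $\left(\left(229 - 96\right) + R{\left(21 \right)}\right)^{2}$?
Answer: $1044484$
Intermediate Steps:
$u{\left(H \right)} = 4 + 2 H^{2}$ ($u{\left(H \right)} = \left(H^{2} + H H\right) + 4 = \left(H^{2} + H^{2}\right) + 4 = 2 H^{2} + 4 = 4 + 2 H^{2}$)
$R{\left(a \right)} = 7 + 2 a^{2}$ ($R{\left(a \right)} = 7 + 1 \left(-4 + \left(4 + 2 a^{2}\right)\right) = 7 + 1 \cdot 2 a^{2} = 7 + 2 a^{2}$)
$\left(\left(229 - 96\right) + R{\left(21 \right)}\right)^{2} = \left(\left(229 - 96\right) + \left(7 + 2 \cdot 21^{2}\right)\right)^{2} = \left(\left(229 - 96\right) + \left(7 + 2 \cdot 441\right)\right)^{2} = \left(133 + \left(7 + 882\right)\right)^{2} = \left(133 + 889\right)^{2} = 1022^{2} = 1044484$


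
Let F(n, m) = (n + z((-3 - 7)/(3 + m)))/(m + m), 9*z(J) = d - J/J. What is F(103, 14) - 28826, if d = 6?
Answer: -1815805/63 ≈ -28822.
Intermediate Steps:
z(J) = 5/9 (z(J) = (6 - J/J)/9 = (6 - 1*1)/9 = (6 - 1)/9 = (⅑)*5 = 5/9)
F(n, m) = (5/9 + n)/(2*m) (F(n, m) = (n + 5/9)/(m + m) = (5/9 + n)/((2*m)) = (5/9 + n)*(1/(2*m)) = (5/9 + n)/(2*m))
F(103, 14) - 28826 = (1/18)*(5 + 9*103)/14 - 28826 = (1/18)*(1/14)*(5 + 927) - 28826 = (1/18)*(1/14)*932 - 28826 = 233/63 - 28826 = -1815805/63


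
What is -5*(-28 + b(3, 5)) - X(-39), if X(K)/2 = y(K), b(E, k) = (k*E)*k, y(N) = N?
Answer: -157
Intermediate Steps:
b(E, k) = E*k**2 (b(E, k) = (E*k)*k = E*k**2)
X(K) = 2*K
-5*(-28 + b(3, 5)) - X(-39) = -5*(-28 + 3*5**2) - 2*(-39) = -5*(-28 + 3*25) - 1*(-78) = -5*(-28 + 75) + 78 = -5*47 + 78 = -235 + 78 = -157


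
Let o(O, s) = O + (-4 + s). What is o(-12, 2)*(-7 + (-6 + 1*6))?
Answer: 98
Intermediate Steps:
o(O, s) = -4 + O + s
o(-12, 2)*(-7 + (-6 + 1*6)) = (-4 - 12 + 2)*(-7 + (-6 + 1*6)) = -14*(-7 + (-6 + 6)) = -14*(-7 + 0) = -14*(-7) = 98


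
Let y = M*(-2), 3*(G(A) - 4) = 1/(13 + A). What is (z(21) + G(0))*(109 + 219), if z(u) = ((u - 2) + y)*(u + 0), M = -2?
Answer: 6230032/39 ≈ 1.5974e+5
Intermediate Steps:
G(A) = 4 + 1/(3*(13 + A))
y = 4 (y = -2*(-2) = 4)
z(u) = u*(2 + u) (z(u) = ((u - 2) + 4)*(u + 0) = ((-2 + u) + 4)*u = (2 + u)*u = u*(2 + u))
(z(21) + G(0))*(109 + 219) = (21*(2 + 21) + (157 + 12*0)/(3*(13 + 0)))*(109 + 219) = (21*23 + (⅓)*(157 + 0)/13)*328 = (483 + (⅓)*(1/13)*157)*328 = (483 + 157/39)*328 = (18994/39)*328 = 6230032/39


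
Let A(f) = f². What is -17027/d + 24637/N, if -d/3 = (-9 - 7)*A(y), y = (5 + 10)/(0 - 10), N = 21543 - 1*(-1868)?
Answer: -395958301/2528388 ≈ -156.60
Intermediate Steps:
N = 23411 (N = 21543 + 1868 = 23411)
y = -3/2 (y = 15/(-10) = 15*(-⅒) = -3/2 ≈ -1.5000)
d = 108 (d = -3*(-9 - 7)*(-3/2)² = -(-48)*9/4 = -3*(-36) = 108)
-17027/d + 24637/N = -17027/108 + 24637/23411 = -395958301/2528388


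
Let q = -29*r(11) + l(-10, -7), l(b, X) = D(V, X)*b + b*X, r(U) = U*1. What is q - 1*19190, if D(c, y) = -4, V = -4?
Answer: -19399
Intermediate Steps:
r(U) = U
l(b, X) = -4*b + X*b (l(b, X) = -4*b + b*X = -4*b + X*b)
q = -209 (q = -29*11 - 10*(-4 - 7) = -319 - 10*(-11) = -319 + 110 = -209)
q - 1*19190 = -209 - 1*19190 = -209 - 19190 = -19399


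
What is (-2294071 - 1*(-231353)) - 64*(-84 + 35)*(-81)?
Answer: -2316734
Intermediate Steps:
(-2294071 - 1*(-231353)) - 64*(-84 + 35)*(-81) = (-2294071 + 231353) - 64*(-49)*(-81) = -2062718 + 3136*(-81) = -2062718 - 254016 = -2316734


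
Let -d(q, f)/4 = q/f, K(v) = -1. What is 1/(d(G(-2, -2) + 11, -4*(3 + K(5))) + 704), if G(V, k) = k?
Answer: 2/1417 ≈ 0.0014114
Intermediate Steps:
d(q, f) = -4*q/f
1/(d(G(-2, -2) + 11, -4*(3 + K(5))) + 704) = 1/(-4*(-2 + 11)/((-4*(3 - 1))) + 704) = 1/(-4*9/(-4*2) + 704) = 1/(-4*9/(-8) + 704) = 1/(-4*9*(-1/8) + 704) = 1/(9/2 + 704) = 1/(1417/2) = 2/1417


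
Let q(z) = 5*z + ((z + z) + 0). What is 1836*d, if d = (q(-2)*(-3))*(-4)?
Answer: -308448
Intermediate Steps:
q(z) = 7*z (q(z) = 5*z + (2*z + 0) = 5*z + 2*z = 7*z)
d = -168 (d = ((7*(-2))*(-3))*(-4) = -14*(-3)*(-4) = 42*(-4) = -168)
1836*d = 1836*(-168) = -308448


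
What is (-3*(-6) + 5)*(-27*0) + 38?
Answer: 38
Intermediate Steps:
(-3*(-6) + 5)*(-27*0) + 38 = (18 + 5)*0 + 38 = 23*0 + 38 = 0 + 38 = 38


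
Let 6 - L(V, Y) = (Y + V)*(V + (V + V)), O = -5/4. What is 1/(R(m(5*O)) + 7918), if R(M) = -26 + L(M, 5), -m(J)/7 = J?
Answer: 16/23993 ≈ 0.00066686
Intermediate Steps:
O = -5/4 (O = -5*1/4 = -5/4 ≈ -1.2500)
L(V, Y) = 6 - 3*V*(V + Y) (L(V, Y) = 6 - (Y + V)*(V + (V + V)) = 6 - (V + Y)*(V + 2*V) = 6 - (V + Y)*3*V = 6 - 3*V*(V + Y))
m(J) = -7*J
R(M) = -20 - 15*M - 3*M**2 (R(M) = -26 + (6 - 3*M**2 - 3*M*5) = -26 + (6 - 3*M**2 - 15*M) = -26 + (6 - 15*M - 3*M**2) = -20 - 15*M - 3*M**2)
1/(R(m(5*O)) + 7918) = 1/((-20 - (-105)*5*(-5/4) - 3*(-35*(-5)/4)**2) + 7918) = 1/((-20 - (-105)*(-25)/4 - 3*(-7*(-25/4))**2) + 7918) = 1/((-20 - 15*175/4 - 3*(175/4)**2) + 7918) = 1/((-20 - 2625/4 - 3*30625/16) + 7918) = 1/((-20 - 2625/4 - 91875/16) + 7918) = 1/(-102695/16 + 7918) = 1/(23993/16) = 16/23993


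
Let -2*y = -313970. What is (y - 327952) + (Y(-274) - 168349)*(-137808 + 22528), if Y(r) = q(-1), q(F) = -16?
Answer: 19408946233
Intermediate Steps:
y = 156985 (y = -½*(-313970) = 156985)
Y(r) = -16
(y - 327952) + (Y(-274) - 168349)*(-137808 + 22528) = (156985 - 327952) + (-16 - 168349)*(-137808 + 22528) = -170967 - 168365*(-115280) = -170967 + 19409117200 = 19408946233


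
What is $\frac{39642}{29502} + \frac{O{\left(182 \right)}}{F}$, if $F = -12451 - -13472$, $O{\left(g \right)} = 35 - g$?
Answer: $\frac{6022948}{5020257} \approx 1.1997$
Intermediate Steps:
$F = 1021$ ($F = -12451 + 13472 = 1021$)
$\frac{39642}{29502} + \frac{O{\left(182 \right)}}{F} = \frac{39642}{29502} + \frac{35 - 182}{1021} = 39642 \cdot \frac{1}{29502} + \left(35 - 182\right) \frac{1}{1021} = \frac{6607}{4917} - \frac{147}{1021} = \frac{6022948}{5020257}$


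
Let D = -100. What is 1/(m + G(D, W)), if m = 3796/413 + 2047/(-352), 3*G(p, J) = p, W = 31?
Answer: -436128/13065257 ≈ -0.033381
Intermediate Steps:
G(p, J) = p/3
m = 490781/145376 (m = 3796*(1/413) + 2047*(-1/352) = 3796/413 - 2047/352 = 490781/145376 ≈ 3.3759)
1/(m + G(D, W)) = 1/(490781/145376 + (⅓)*(-100)) = 1/(490781/145376 - 100/3) = 1/(-13065257/436128) = -436128/13065257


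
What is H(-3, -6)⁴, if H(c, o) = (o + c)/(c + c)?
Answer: 81/16 ≈ 5.0625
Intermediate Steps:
H(c, o) = (c + o)/(2*c) (H(c, o) = (c + o)/((2*c)) = (c + o)*(1/(2*c)) = (c + o)/(2*c))
H(-3, -6)⁴ = ((½)*(-3 - 6)/(-3))⁴ = ((½)*(-⅓)*(-9))⁴ = (3/2)⁴ = 81/16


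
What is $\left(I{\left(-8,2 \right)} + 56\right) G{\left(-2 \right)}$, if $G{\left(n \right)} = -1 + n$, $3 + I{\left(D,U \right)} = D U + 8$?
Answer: $-135$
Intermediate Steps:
$I{\left(D,U \right)} = 5 + D U$ ($I{\left(D,U \right)} = -3 + \left(D U + 8\right) = -3 + \left(8 + D U\right) = 5 + D U$)
$\left(I{\left(-8,2 \right)} + 56\right) G{\left(-2 \right)} = \left(\left(5 - 16\right) + 56\right) \left(-1 - 2\right) = \left(\left(5 - 16\right) + 56\right) \left(-3\right) = \left(-11 + 56\right) \left(-3\right) = 45 \left(-3\right) = -135$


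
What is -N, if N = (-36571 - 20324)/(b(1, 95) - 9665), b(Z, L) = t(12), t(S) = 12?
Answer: -56895/9653 ≈ -5.8940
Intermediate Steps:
b(Z, L) = 12
N = 56895/9653 (N = (-36571 - 20324)/(12 - 9665) = -56895/(-9653) = -56895*(-1/9653) = 56895/9653 ≈ 5.8940)
-N = -1*56895/9653 = -56895/9653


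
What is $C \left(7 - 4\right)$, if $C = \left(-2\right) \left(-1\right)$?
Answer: $6$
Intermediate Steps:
$C = 2$
$C \left(7 - 4\right) = 2 \left(7 - 4\right) = 2 \cdot 3 = 6$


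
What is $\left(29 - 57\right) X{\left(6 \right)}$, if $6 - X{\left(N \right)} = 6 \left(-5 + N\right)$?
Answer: $0$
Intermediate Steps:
$X{\left(N \right)} = 36 - 6 N$ ($X{\left(N \right)} = 6 - 6 \left(-5 + N\right) = 6 - \left(-30 + 6 N\right) = 36 - 6 N$)
$\left(29 - 57\right) X{\left(6 \right)} = \left(29 - 57\right) \left(36 - 36\right) = - 28 \left(36 - 36\right) = \left(-28\right) 0 = 0$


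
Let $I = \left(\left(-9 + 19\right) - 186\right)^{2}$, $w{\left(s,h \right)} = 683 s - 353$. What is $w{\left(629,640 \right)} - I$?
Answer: $398278$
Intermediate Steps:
$w{\left(s,h \right)} = -353 + 683 s$
$I = 30976$ ($I = \left(10 - 186\right)^{2} = \left(-176\right)^{2} = 30976$)
$w{\left(629,640 \right)} - I = \left(-353 + 683 \cdot 629\right) - 30976 = \left(-353 + 429607\right) - 30976 = 429254 - 30976 = 398278$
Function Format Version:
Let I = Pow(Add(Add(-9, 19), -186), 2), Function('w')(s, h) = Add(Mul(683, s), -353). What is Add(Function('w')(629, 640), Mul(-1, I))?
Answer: 398278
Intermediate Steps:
Function('w')(s, h) = Add(-353, Mul(683, s))
I = 30976 (I = Pow(Add(10, -186), 2) = Pow(-176, 2) = 30976)
Add(Function('w')(629, 640), Mul(-1, I)) = Add(Add(-353, Mul(683, 629)), Mul(-1, 30976)) = Add(Add(-353, 429607), -30976) = Add(429254, -30976) = 398278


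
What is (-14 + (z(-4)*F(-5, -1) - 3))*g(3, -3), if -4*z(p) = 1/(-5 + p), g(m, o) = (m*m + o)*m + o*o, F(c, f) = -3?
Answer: -1845/4 ≈ -461.25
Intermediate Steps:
g(m, o) = o² + m*(o + m²) (g(m, o) = (m² + o)*m + o² = (o + m²)*m + o² = m*(o + m²) + o² = o² + m*(o + m²))
z(p) = -1/(4*(-5 + p))
(-14 + (z(-4)*F(-5, -1) - 3))*g(3, -3) = (-14 + (-1/(-20 + 4*(-4))*(-3) - 3))*(3³ + (-3)² + 3*(-3)) = (-14 + (-1/(-20 - 16)*(-3) - 3))*(27 + 9 - 9) = (-14 + (-1/(-36)*(-3) - 3))*27 = (-14 + (-1*(-1/36)*(-3) - 3))*27 = (-14 + ((1/36)*(-3) - 3))*27 = (-14 + (-1/12 - 3))*27 = (-14 - 37/12)*27 = -205/12*27 = -1845/4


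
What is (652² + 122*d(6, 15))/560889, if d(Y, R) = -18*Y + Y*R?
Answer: 422908/560889 ≈ 0.75400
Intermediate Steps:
d(Y, R) = -18*Y + R*Y
(652² + 122*d(6, 15))/560889 = (652² + 122*(6*(-18 + 15)))/560889 = (425104 + 122*(6*(-3)))*(1/560889) = (425104 + 122*(-18))*(1/560889) = (425104 - 2196)*(1/560889) = 422908*(1/560889) = 422908/560889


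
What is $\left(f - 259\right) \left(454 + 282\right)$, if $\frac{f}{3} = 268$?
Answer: $401120$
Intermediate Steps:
$f = 804$ ($f = 3 \cdot 268 = 804$)
$\left(f - 259\right) \left(454 + 282\right) = \left(804 - 259\right) \left(454 + 282\right) = 545 \cdot 736 = 401120$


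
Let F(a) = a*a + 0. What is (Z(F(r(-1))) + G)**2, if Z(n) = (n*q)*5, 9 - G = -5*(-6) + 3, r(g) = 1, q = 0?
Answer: 576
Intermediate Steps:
G = -24 (G = 9 - (-5*(-6) + 3) = 9 - (30 + 3) = 9 - 1*33 = 9 - 33 = -24)
F(a) = a**2 (F(a) = a**2 + 0 = a**2)
Z(n) = 0 (Z(n) = (n*0)*5 = 0*5 = 0)
(Z(F(r(-1))) + G)**2 = (0 - 24)**2 = (-24)**2 = 576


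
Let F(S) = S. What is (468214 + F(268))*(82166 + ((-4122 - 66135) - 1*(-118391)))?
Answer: 61043204600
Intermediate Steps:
(468214 + F(268))*(82166 + ((-4122 - 66135) - 1*(-118391))) = (468214 + 268)*(82166 + ((-4122 - 66135) - 1*(-118391))) = 468482*(82166 + (-70257 + 118391)) = 468482*(82166 + 48134) = 468482*130300 = 61043204600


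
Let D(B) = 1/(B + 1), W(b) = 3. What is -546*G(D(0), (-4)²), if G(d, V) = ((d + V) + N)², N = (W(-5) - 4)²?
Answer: -176904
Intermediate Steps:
D(B) = 1/(1 + B)
N = 1 (N = (3 - 4)² = (-1)² = 1)
G(d, V) = (1 + V + d)² (G(d, V) = ((d + V) + 1)² = ((V + d) + 1)² = (1 + V + d)²)
-546*G(D(0), (-4)²) = -546*(1 + (-4)² + 1/(1 + 0))² = -546*(1 + 16 + 1/1)² = -546*(1 + 16 + 1)² = -546*18² = -546*324 = -176904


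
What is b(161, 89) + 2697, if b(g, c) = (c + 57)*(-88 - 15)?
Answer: -12341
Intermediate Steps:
b(g, c) = -5871 - 103*c (b(g, c) = (57 + c)*(-103) = -5871 - 103*c)
b(161, 89) + 2697 = (-5871 - 103*89) + 2697 = (-5871 - 9167) + 2697 = -15038 + 2697 = -12341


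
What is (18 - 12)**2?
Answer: 36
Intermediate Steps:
(18 - 12)**2 = 6**2 = 36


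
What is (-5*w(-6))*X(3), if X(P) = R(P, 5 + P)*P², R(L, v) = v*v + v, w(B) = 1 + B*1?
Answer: 16200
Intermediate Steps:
w(B) = 1 + B
R(L, v) = v + v² (R(L, v) = v² + v = v + v²)
X(P) = P²*(5 + P)*(6 + P) (X(P) = ((5 + P)*(1 + (5 + P)))*P² = ((5 + P)*(6 + P))*P² = P²*(5 + P)*(6 + P))
(-5*w(-6))*X(3) = (-5*(1 - 6))*(3²*(5 + 3)*(6 + 3)) = (-5*(-5))*(9*8*9) = 25*648 = 16200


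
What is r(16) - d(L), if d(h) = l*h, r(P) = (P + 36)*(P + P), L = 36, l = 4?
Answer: 1520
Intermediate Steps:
r(P) = 2*P*(36 + P) (r(P) = (36 + P)*(2*P) = 2*P*(36 + P))
d(h) = 4*h
r(16) - d(L) = 2*16*(36 + 16) - 4*36 = 2*16*52 - 1*144 = 1664 - 144 = 1520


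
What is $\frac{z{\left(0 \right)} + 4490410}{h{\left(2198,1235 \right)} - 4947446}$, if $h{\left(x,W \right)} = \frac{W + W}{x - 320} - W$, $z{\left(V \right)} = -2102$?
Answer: $- \frac{1053630303}{1161702556} \approx -0.90697$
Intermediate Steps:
$h{\left(x,W \right)} = - W + \frac{2 W}{-320 + x}$ ($h{\left(x,W \right)} = \frac{2 W}{-320 + x} - W = - W + \frac{2 W}{-320 + x}$)
$\frac{z{\left(0 \right)} + 4490410}{h{\left(2198,1235 \right)} - 4947446} = \frac{-2102 + 4490410}{\frac{1235 \left(322 - 2198\right)}{-320 + 2198} - 4947446} = \frac{4488308}{\frac{1235 \left(322 - 2198\right)}{1878} - 4947446} = \frac{4488308}{1235 \cdot \frac{1}{1878} \left(-1876\right) - 4947446} = \frac{4488308}{- \frac{1158430}{939} - 4947446} = \frac{4488308}{- \frac{4646810224}{939}} = 4488308 \left(- \frac{939}{4646810224}\right) = - \frac{1053630303}{1161702556}$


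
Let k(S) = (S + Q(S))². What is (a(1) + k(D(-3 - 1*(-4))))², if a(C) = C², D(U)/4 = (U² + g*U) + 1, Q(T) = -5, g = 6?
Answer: 532900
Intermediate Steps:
D(U) = 4 + 4*U² + 24*U (D(U) = 4*((U² + 6*U) + 1) = 4*(1 + U² + 6*U) = 4 + 4*U² + 24*U)
k(S) = (-5 + S)² (k(S) = (S - 5)² = (-5 + S)²)
(a(1) + k(D(-3 - 1*(-4))))² = (1² + (-5 + (4 + 4*(-3 - 1*(-4))² + 24*(-3 - 1*(-4))))²)² = (1 + (-5 + (4 + 4*(-3 + 4)² + 24*(-3 + 4)))²)² = (1 + (-5 + (4 + 4*1² + 24*1))²)² = (1 + (-5 + (4 + 4*1 + 24))²)² = (1 + (-5 + (4 + 4 + 24))²)² = (1 + (-5 + 32)²)² = (1 + 27²)² = (1 + 729)² = 730² = 532900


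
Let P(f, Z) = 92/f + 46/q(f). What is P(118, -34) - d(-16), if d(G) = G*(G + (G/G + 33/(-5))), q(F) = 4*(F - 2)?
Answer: -23592719/68440 ≈ -344.72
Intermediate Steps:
q(F) = -8 + 4*F (q(F) = 4*(-2 + F) = -8 + 4*F)
d(G) = G*(-28/5 + G) (d(G) = G*(G + (1 + 33*(-1/5))) = G*(G + (1 - 33/5)) = G*(G - 28/5) = G*(-28/5 + G))
P(f, Z) = 46/(-8 + 4*f) + 92/f (P(f, Z) = 92/f + 46/(-8 + 4*f) = 46/(-8 + 4*f) + 92/f)
P(118, -34) - d(-16) = (23/2)*(-16 + 9*118)/(118*(-2 + 118)) - (-16)*(-28 + 5*(-16))/5 = (23/2)*(1/118)*(-16 + 1062)/116 - (-16)*(-28 - 80)/5 = (23/2)*(1/118)*(1/116)*1046 - (-16)*(-108)/5 = 12029/13688 - 1*1728/5 = 12029/13688 - 1728/5 = -23592719/68440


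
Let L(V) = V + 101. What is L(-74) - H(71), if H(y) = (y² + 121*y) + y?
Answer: -13676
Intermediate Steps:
H(y) = y² + 122*y
L(V) = 101 + V
L(-74) - H(71) = (101 - 74) - 71*(122 + 71) = 27 - 71*193 = 27 - 1*13703 = 27 - 13703 = -13676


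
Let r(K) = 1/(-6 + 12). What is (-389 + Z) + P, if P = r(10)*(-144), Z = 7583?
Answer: 7170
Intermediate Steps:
r(K) = ⅙ (r(K) = 1/6 = ⅙)
P = -24 (P = (⅙)*(-144) = -24)
(-389 + Z) + P = (-389 + 7583) - 24 = 7194 - 24 = 7170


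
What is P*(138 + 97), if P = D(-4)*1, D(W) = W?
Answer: -940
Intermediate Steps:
P = -4 (P = -4*1 = -4)
P*(138 + 97) = -4*(138 + 97) = -4*235 = -940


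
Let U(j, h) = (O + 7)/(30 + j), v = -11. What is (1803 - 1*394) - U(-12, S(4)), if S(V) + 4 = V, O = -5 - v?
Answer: 25349/18 ≈ 1408.3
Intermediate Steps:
O = 6 (O = -5 - 1*(-11) = -5 + 11 = 6)
S(V) = -4 + V
U(j, h) = 13/(30 + j) (U(j, h) = (6 + 7)/(30 + j) = 13/(30 + j))
(1803 - 1*394) - U(-12, S(4)) = (1803 - 1*394) - 13/(30 - 12) = (1803 - 394) - 13/18 = 1409 - 13/18 = 25349/18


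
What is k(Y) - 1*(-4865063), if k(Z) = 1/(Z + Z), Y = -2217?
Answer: 21571689341/4434 ≈ 4.8651e+6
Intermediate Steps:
k(Z) = 1/(2*Z)
k(Y) - 1*(-4865063) = (½)/(-2217) - 1*(-4865063) = (½)*(-1/2217) + 4865063 = -1/4434 + 4865063 = 21571689341/4434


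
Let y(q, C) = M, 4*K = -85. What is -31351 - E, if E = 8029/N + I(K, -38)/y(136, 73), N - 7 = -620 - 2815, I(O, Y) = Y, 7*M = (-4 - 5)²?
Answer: -8703607271/277668 ≈ -31345.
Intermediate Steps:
K = -85/4 (K = (¼)*(-85) = -85/4 ≈ -21.250)
M = 81/7 (M = (-4 - 5)²/7 = (⅐)*(-9)² = (⅐)*81 = 81/7 ≈ 11.571)
y(q, C) = 81/7
N = -3428 (N = 7 + (-620 - 2815) = 7 - 3435 = -3428)
E = -1562197/277668 (E = 8029/(-3428) - 38/81/7 = 8029*(-1/3428) - 38*7/81 = -8029/3428 - 266/81 = -1562197/277668 ≈ -5.6261)
-31351 - E = -31351 - 1*(-1562197/277668) = -31351 + 1562197/277668 = -8703607271/277668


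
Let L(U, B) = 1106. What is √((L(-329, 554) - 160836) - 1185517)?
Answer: 23*I*√2543 ≈ 1159.8*I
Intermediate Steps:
√((L(-329, 554) - 160836) - 1185517) = √((1106 - 160836) - 1185517) = √(-159730 - 1185517) = √(-1345247) = 23*I*√2543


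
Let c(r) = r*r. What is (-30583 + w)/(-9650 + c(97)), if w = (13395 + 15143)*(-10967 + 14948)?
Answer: -113579195/241 ≈ -4.7128e+5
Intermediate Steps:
w = 113609778 (w = 28538*3981 = 113609778)
c(r) = r**2
(-30583 + w)/(-9650 + c(97)) = (-30583 + 113609778)/(-9650 + 97**2) = 113579195/(-9650 + 9409) = 113579195/(-241) = 113579195*(-1/241) = -113579195/241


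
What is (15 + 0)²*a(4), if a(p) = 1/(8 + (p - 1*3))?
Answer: 25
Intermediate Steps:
a(p) = 1/(5 + p) (a(p) = 1/(8 + (p - 3)) = 1/(8 + (-3 + p)) = 1/(5 + p))
(15 + 0)²*a(4) = (15 + 0)²/(5 + 4) = 15²/9 = 225*(⅑) = 25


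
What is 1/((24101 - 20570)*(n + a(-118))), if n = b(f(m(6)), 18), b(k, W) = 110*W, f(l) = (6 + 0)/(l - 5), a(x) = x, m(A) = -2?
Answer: 1/6574722 ≈ 1.5210e-7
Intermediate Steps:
f(l) = 6/(-5 + l)
n = 1980 (n = 110*18 = 1980)
1/((24101 - 20570)*(n + a(-118))) = 1/((24101 - 20570)*(1980 - 118)) = 1/(3531*1862) = 1/6574722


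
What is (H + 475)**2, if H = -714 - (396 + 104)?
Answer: 546121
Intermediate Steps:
H = -1214 (H = -714 - 1*500 = -714 - 500 = -1214)
(H + 475)**2 = (-1214 + 475)**2 = (-739)**2 = 546121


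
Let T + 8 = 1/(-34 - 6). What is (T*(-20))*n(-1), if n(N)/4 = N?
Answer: -642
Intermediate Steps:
n(N) = 4*N
T = -321/40 (T = -8 + 1/(-34 - 6) = -8 + 1/(-40) = -8 - 1/40 = -321/40 ≈ -8.0250)
(T*(-20))*n(-1) = (-321/40*(-20))*(4*(-1)) = (321/2)*(-4) = -642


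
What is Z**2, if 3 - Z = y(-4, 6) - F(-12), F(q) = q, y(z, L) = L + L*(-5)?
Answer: 225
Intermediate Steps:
y(z, L) = -4*L (y(z, L) = L - 5*L = -4*L)
Z = 15 (Z = 3 - (-4*6 - 1*(-12)) = 3 - (-24 + 12) = 3 - 1*(-12) = 3 + 12 = 15)
Z**2 = 15**2 = 225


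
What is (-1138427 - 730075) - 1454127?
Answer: -3322629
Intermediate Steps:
(-1138427 - 730075) - 1454127 = -1868502 - 1454127 = -3322629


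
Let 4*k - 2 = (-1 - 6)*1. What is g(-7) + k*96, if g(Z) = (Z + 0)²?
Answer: -71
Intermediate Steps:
k = -5/4 (k = ½ + ((-1 - 6)*1)/4 = ½ + (-7*1)/4 = ½ + (¼)*(-7) = ½ - 7/4 = -5/4 ≈ -1.2500)
g(Z) = Z²
g(-7) + k*96 = (-7)² - 5/4*96 = 49 - 120 = -71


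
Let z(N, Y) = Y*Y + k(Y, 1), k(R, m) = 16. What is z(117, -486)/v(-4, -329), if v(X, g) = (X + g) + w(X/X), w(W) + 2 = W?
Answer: -118106/167 ≈ -707.22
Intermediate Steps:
w(W) = -2 + W
z(N, Y) = 16 + Y² (z(N, Y) = Y*Y + 16 = Y² + 16 = 16 + Y²)
v(X, g) = -1 + X + g (v(X, g) = (X + g) + (-2 + X/X) = (X + g) + (-2 + 1) = (X + g) - 1 = -1 + X + g)
z(117, -486)/v(-4, -329) = (16 + (-486)²)/(-1 - 4 - 329) = (16 + 236196)/(-334) = 236212*(-1/334) = -118106/167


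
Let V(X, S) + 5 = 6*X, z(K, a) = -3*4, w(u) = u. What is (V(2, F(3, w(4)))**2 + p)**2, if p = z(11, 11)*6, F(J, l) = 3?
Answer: 529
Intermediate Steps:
z(K, a) = -12
V(X, S) = -5 + 6*X
p = -72 (p = -12*6 = -72)
(V(2, F(3, w(4)))**2 + p)**2 = ((-5 + 6*2)**2 - 72)**2 = ((-5 + 12)**2 - 72)**2 = (7**2 - 72)**2 = (49 - 72)**2 = (-23)**2 = 529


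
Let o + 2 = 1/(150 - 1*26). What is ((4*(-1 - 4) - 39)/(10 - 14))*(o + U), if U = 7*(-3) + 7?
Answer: -116997/496 ≈ -235.88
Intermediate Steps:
U = -14 (U = -21 + 7 = -14)
o = -247/124 (o = -2 + 1/(150 - 1*26) = -2 + 1/(150 - 26) = -2 + 1/124 = -247/124 ≈ -1.9919)
((4*(-1 - 4) - 39)/(10 - 14))*(o + U) = ((4*(-1 - 4) - 39)/(10 - 14))*(-247/124 - 14) = ((4*(-5) - 39)/(-4))*(-1983/124) = ((-20 - 39)*(-¼))*(-1983/124) = -59*(-¼)*(-1983/124) = (59/4)*(-1983/124) = -116997/496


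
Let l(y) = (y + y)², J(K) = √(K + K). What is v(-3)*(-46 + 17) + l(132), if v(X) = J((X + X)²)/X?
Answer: 69696 + 58*√2 ≈ 69778.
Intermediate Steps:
J(K) = √2*√K (J(K) = √(2*K) = √2*√K)
l(y) = 4*y² (l(y) = (2*y)² = 4*y²)
v(X) = 2*√2*√(X²)/X (v(X) = (√2*√((X + X)²))/X = (√2*√((2*X)²))/X = (√2*√(4*X²))/X = (√2*(2*√(X²)))/X = (2*√2*√(X²))/X = 2*√2*√(X²)/X)
v(-3)*(-46 + 17) + l(132) = (2*√2*√((-3)²)/(-3))*(-46 + 17) + 4*132² = (2*√2*(-⅓)*√9)*(-29) + 4*17424 = (2*√2*(-⅓)*3)*(-29) + 69696 = -2*√2*(-29) + 69696 = 58*√2 + 69696 = 69696 + 58*√2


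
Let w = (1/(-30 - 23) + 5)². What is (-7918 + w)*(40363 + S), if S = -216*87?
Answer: -9023990162/53 ≈ -1.7026e+8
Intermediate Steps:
S = -18792 (S = -27*696 = -18792)
w = 69696/2809 (w = (1/(-53) + 5)² = (-1/53 + 5)² = (264/53)² = 69696/2809 ≈ 24.812)
(-7918 + w)*(40363 + S) = (-7918 + 69696/2809)*(40363 - 18792) = -22171966/2809*21571 = -9023990162/53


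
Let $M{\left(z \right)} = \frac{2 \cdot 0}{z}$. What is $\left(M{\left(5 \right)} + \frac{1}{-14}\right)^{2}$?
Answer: $\frac{1}{196} \approx 0.005102$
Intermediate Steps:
$M{\left(z \right)} = 0$ ($M{\left(z \right)} = \frac{0}{z} = 0$)
$\left(M{\left(5 \right)} + \frac{1}{-14}\right)^{2} = \left(0 + \frac{1}{-14}\right)^{2} = \left(0 - \frac{1}{14}\right)^{2} = \left(- \frac{1}{14}\right)^{2} = \frac{1}{196}$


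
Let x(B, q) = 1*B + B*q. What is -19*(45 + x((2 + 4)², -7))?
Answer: 3249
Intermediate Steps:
x(B, q) = B + B*q
-19*(45 + x((2 + 4)², -7)) = -19*(45 + (2 + 4)²*(1 - 7)) = -19*(45 + 6²*(-6)) = -19*(45 + 36*(-6)) = -19*(45 - 216) = -19*(-171) = 3249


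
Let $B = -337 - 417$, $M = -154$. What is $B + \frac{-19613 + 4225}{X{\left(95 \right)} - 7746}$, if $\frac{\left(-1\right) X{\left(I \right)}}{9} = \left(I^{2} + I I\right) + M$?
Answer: $- \frac{63633676}{84405} \approx -753.91$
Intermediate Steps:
$X{\left(I \right)} = 1386 - 18 I^{2}$ ($X{\left(I \right)} = - 9 \left(\left(I^{2} + I I\right) - 154\right) = - 9 \left(\left(I^{2} + I^{2}\right) - 154\right) = - 9 \left(2 I^{2} - 154\right) = - 9 \left(-154 + 2 I^{2}\right) = 1386 - 18 I^{2}$)
$B = -754$ ($B = -337 - 417 = -754$)
$B + \frac{-19613 + 4225}{X{\left(95 \right)} - 7746} = -754 + \frac{-19613 + 4225}{\left(1386 - 18 \cdot 95^{2}\right) - 7746} = -754 - \frac{15388}{\left(1386 - 162450\right) - 7746} = -754 - \frac{15388}{-161064 - 7746} = -754 - \frac{15388}{-168810} = -754 - - \frac{7694}{84405} = -754 + \frac{7694}{84405} = - \frac{63633676}{84405}$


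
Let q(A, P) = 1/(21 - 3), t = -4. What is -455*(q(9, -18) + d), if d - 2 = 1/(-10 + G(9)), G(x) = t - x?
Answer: -379015/414 ≈ -915.50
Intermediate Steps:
q(A, P) = 1/18
G(x) = -4 - x
d = 45/23 (d = 2 + 1/(-10 + (-4 - 1*9)) = 2 + 1/(-10 + (-4 - 9)) = 2 + 1/(-10 - 13) = 2 + 1/(-23) = 2 - 1/23 = 45/23 ≈ 1.9565)
-455*(q(9, -18) + d) = -455*(1/18 + 45/23) = -455*833/414 = -379015/414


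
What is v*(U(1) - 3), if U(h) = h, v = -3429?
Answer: 6858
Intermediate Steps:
v*(U(1) - 3) = -3429*(1 - 3) = -3429*(-2) = 6858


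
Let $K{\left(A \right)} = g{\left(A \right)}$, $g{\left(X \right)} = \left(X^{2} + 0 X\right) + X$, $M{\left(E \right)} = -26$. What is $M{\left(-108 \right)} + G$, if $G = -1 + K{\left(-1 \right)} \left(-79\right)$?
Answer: $-27$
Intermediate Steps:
$g{\left(X \right)} = X + X^{2}$ ($g{\left(X \right)} = \left(X^{2} + 0\right) + X = X^{2} + X = X + X^{2}$)
$K{\left(A \right)} = A \left(1 + A\right)$
$G = -1$ ($G = -1 + - (1 - 1) \left(-79\right) = -1 + \left(-1\right) 0 \left(-79\right) = -1 + 0 \left(-79\right) = -1 + 0 = -1$)
$M{\left(-108 \right)} + G = -26 - 1 = -27$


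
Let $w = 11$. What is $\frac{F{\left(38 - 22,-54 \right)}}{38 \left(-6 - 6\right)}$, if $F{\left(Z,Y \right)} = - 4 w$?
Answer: $\frac{11}{114} \approx 0.096491$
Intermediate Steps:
$F{\left(Z,Y \right)} = -44$ ($F{\left(Z,Y \right)} = \left(-4\right) 11 = -44$)
$\frac{F{\left(38 - 22,-54 \right)}}{38 \left(-6 - 6\right)} = - \frac{44}{38 \left(-6 - 6\right)} = - \frac{44}{38 \left(-12\right)} = - \frac{44}{-456} = \left(-44\right) \left(- \frac{1}{456}\right) = \frac{11}{114}$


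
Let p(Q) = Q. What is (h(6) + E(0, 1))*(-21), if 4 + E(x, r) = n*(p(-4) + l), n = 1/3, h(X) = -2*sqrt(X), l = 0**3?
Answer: 112 + 42*sqrt(6) ≈ 214.88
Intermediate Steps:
l = 0
n = 1/3 (n = 1*(1/3) = 1/3 ≈ 0.33333)
E(x, r) = -16/3 (E(x, r) = -4 + (-4 + 0)/3 = -4 + (1/3)*(-4) = -4 - 4/3 = -16/3)
(h(6) + E(0, 1))*(-21) = (-2*sqrt(6) - 16/3)*(-21) = (-16/3 - 2*sqrt(6))*(-21) = 112 + 42*sqrt(6)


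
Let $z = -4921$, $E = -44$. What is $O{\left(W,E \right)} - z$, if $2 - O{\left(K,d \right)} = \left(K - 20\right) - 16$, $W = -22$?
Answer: $4981$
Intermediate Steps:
$O{\left(K,d \right)} = 38 - K$ ($O{\left(K,d \right)} = 2 - \left(\left(K - 20\right) - 16\right) = 2 - \left(\left(-20 + K\right) - 16\right) = 2 - \left(-36 + K\right) = 38 - K$)
$O{\left(W,E \right)} - z = \left(38 - -22\right) - -4921 = \left(38 + 22\right) + 4921 = 60 + 4921 = 4981$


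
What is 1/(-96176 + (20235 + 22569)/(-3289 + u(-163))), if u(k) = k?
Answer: -863/83010589 ≈ -1.0396e-5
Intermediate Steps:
1/(-96176 + (20235 + 22569)/(-3289 + u(-163))) = 1/(-96176 + (20235 + 22569)/(-3289 - 163)) = 1/(-96176 + 42804/(-3452)) = 1/(-96176 + 42804*(-1/3452)) = 1/(-96176 - 10701/863) = 1/(-83010589/863) = -863/83010589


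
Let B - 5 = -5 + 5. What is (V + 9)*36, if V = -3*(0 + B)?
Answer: -216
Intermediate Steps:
B = 5 (B = 5 + (-5 + 5) = 5 + 0 = 5)
V = -15 (V = -3*(0 + 5) = -3*5 = -15)
(V + 9)*36 = (-15 + 9)*36 = -6*36 = -216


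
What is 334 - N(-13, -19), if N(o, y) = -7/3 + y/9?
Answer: 3046/9 ≈ 338.44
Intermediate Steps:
N(o, y) = -7/3 + y/9 (N(o, y) = -7*⅓ + y*(⅑) = -7/3 + y/9)
334 - N(-13, -19) = 334 - (-7/3 + (⅑)*(-19)) = 334 - (-7/3 - 19/9) = 334 - 1*(-40/9) = 334 + 40/9 = 3046/9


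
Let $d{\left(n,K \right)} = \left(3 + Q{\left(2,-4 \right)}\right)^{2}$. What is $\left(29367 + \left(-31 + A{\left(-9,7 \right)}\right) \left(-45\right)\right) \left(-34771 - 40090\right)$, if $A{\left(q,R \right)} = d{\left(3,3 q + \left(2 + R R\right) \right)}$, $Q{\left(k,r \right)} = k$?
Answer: $-2218655457$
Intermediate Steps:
$d{\left(n,K \right)} = 25$ ($d{\left(n,K \right)} = \left(3 + 2\right)^{2} = 5^{2} = 25$)
$A{\left(q,R \right)} = 25$
$\left(29367 + \left(-31 + A{\left(-9,7 \right)}\right) \left(-45\right)\right) \left(-34771 - 40090\right) = \left(29367 + \left(-31 + 25\right) \left(-45\right)\right) \left(-34771 - 40090\right) = \left(29367 - -270\right) \left(-74861\right) = \left(29367 + 270\right) \left(-74861\right) = 29637 \left(-74861\right) = -2218655457$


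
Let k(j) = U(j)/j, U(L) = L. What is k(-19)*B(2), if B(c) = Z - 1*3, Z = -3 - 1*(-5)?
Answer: -1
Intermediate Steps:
Z = 2 (Z = -3 + 5 = 2)
B(c) = -1 (B(c) = 2 - 1*3 = 2 - 3 = -1)
k(j) = 1 (k(j) = j/j = 1)
k(-19)*B(2) = 1*(-1) = -1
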